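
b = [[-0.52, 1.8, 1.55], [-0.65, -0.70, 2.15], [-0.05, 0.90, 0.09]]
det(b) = -0.01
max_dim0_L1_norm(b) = 3.79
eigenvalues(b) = [0.28, 0.03, -1.44]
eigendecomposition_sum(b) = [[-1.12, 1.11, 3.45], [-0.15, 0.15, 0.46], [-0.41, 0.4, 1.25]] + [[0.13, -0.09, -0.34], [0.0, -0.00, -0.01], [0.04, -0.03, -0.11]] + [[0.46,0.77,-1.56], [-0.51,-0.84,1.70], [0.31,0.52,-1.06]]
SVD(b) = [[-0.76, 0.54, -0.36], [-0.64, -0.74, 0.22], [-0.15, 0.40, 0.9]] @ diag([2.8800994806975573, 1.9933699606326862, 0.0017836291377609488]) @ [[0.28, -0.36, -0.89], [0.09, 0.93, -0.35], [-0.96, -0.02, -0.3]]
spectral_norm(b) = 2.88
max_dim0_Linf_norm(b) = 2.15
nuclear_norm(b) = 4.88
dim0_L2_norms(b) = [0.83, 2.13, 2.65]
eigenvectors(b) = [[0.93, 0.95, 0.61], [0.12, 0.03, -0.67], [0.34, 0.30, 0.42]]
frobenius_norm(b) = 3.50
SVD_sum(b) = [[-0.62, 0.79, 1.93], [-0.52, 0.67, 1.63], [-0.12, 0.15, 0.37]] + [[0.10, 1.01, -0.38], [-0.13, -1.37, 0.52], [0.07, 0.75, -0.28]] + [[0.00, 0.00, 0.00],[-0.0, -0.0, -0.0],[-0.0, -0.00, -0.00]]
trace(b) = -1.13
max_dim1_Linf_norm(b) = 2.15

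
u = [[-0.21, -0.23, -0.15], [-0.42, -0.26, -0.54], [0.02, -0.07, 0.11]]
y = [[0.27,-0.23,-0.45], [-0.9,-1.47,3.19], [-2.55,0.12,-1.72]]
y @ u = [[0.03, 0.03, 0.03], [0.87, 0.37, 1.28], [0.45, 0.68, 0.13]]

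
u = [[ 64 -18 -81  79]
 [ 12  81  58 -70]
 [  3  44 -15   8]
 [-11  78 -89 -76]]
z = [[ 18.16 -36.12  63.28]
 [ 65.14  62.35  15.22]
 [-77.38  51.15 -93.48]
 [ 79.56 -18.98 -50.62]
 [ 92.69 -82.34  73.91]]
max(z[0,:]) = 63.28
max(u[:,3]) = 79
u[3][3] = -76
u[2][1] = 44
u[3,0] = -11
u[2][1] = 44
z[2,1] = 51.15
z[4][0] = 92.69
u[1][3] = -70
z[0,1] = -36.12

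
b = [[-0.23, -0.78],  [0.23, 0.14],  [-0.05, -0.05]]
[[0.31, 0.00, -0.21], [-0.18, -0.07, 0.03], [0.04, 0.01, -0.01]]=b @ [[-0.65, -0.36, -0.05], [-0.2, 0.10, 0.29]]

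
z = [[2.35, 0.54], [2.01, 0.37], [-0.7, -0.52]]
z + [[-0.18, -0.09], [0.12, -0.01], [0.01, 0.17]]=[[2.17, 0.45], [2.13, 0.36], [-0.69, -0.35]]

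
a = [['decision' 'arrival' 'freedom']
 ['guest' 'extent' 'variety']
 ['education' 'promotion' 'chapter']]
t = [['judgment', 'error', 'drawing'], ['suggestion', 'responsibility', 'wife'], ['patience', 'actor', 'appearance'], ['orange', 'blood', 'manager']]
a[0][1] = 'arrival'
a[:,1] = ['arrival', 'extent', 'promotion']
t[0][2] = 'drawing'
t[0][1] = 'error'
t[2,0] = 'patience'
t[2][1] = 'actor'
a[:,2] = ['freedom', 'variety', 'chapter']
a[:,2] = ['freedom', 'variety', 'chapter']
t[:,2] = ['drawing', 'wife', 'appearance', 'manager']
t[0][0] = 'judgment'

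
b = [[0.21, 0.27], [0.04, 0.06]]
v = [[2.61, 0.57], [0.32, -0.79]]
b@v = [[0.63, -0.09], [0.12, -0.02]]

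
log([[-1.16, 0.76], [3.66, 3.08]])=[[(0.63+2.81j), 0.10-0.44j], [0.50-2.13j, 1.22+0.34j]]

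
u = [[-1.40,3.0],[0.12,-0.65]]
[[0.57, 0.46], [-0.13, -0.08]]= u @[[0.04, -0.09],[0.21, 0.11]]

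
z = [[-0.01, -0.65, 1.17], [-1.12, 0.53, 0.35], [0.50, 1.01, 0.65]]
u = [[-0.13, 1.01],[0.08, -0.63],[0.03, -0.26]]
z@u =[[-0.02, 0.1], [0.20, -1.56], [0.04, -0.30]]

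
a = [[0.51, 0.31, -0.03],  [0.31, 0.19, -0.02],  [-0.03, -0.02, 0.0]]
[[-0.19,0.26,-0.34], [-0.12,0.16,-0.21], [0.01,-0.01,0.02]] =a@[[-0.10, 0.48, -0.67], [-0.49, 0.01, 0.02], [-0.37, -0.26, 0.28]]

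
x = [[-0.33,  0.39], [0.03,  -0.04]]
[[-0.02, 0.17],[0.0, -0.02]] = x @ [[-0.07, 0.45], [-0.12, 0.82]]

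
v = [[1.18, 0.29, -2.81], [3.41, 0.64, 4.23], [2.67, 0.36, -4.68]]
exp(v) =[[1.55, 0.26, -0.66], [9.99, 3.18, -1.98], [1.34, 0.3, -0.43]]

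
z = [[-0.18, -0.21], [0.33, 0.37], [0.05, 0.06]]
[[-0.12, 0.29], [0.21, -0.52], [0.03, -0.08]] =z @ [[0.41, -0.99],[0.21, -0.51]]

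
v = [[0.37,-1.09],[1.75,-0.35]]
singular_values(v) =[1.91, 0.93]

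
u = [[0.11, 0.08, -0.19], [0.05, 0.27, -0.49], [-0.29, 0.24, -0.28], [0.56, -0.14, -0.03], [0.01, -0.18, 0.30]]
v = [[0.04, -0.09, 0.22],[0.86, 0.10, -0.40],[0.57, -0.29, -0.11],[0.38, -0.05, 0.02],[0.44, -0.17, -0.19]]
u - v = [[0.07, 0.17, -0.41], [-0.81, 0.17, -0.09], [-0.86, 0.53, -0.17], [0.18, -0.09, -0.05], [-0.43, -0.01, 0.49]]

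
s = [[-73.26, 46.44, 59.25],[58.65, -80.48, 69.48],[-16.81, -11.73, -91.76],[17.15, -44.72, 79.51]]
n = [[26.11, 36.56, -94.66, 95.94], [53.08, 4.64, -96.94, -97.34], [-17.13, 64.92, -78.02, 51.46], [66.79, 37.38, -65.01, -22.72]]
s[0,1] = 46.44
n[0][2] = -94.66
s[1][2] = 69.48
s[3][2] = 79.51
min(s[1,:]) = -80.48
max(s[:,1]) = 46.44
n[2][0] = -17.13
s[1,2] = 69.48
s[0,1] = 46.44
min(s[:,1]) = -80.48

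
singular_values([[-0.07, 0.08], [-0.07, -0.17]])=[0.19, 0.09]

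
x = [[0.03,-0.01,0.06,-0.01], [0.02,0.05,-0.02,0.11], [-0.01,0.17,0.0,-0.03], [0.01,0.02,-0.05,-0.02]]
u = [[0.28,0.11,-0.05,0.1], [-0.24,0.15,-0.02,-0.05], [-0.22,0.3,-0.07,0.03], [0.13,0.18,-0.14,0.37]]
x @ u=[[-0.0, 0.02, -0.0, 0.00], [0.01, 0.02, -0.02, 0.04], [-0.05, 0.02, 0.00, -0.02], [0.01, -0.01, 0.01, -0.01]]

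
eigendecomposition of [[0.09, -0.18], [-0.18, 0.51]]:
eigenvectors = [[-0.94, 0.35], [-0.35, -0.94]]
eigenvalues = [0.02, 0.58]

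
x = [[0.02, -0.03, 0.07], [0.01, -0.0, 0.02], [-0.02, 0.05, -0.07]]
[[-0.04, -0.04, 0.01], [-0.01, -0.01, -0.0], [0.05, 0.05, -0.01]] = x @ [[-0.5, -0.02, -0.37],[0.41, 0.27, -0.16],[-0.26, -0.51, 0.14]]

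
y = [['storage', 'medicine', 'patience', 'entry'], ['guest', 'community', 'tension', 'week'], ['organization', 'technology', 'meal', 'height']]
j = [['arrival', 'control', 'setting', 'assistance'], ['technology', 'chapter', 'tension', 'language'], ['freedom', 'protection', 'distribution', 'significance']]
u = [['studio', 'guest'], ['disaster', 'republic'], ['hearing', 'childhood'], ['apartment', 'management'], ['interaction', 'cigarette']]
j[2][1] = 'protection'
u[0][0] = 'studio'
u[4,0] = 'interaction'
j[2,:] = ['freedom', 'protection', 'distribution', 'significance']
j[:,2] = ['setting', 'tension', 'distribution']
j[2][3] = 'significance'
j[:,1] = ['control', 'chapter', 'protection']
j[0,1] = 'control'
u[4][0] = 'interaction'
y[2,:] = ['organization', 'technology', 'meal', 'height']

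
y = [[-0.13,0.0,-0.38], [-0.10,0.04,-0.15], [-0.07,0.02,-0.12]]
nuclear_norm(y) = 0.52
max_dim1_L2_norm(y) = 0.4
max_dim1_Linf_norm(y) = 0.38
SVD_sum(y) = [[-0.15,0.02,-0.37],[-0.07,0.01,-0.16],[-0.05,0.01,-0.13]] + [[0.02, -0.02, -0.01],  [-0.03, 0.03, 0.02],  [-0.02, 0.02, 0.01]] + [[0.00, 0.00, -0.00],[0.0, 0.00, -0.0],[-0.0, -0.00, 0.00]]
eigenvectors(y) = [[0.85, 0.64, -0.59], [0.42, -0.70, -0.78], [0.33, -0.32, 0.21]]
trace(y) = -0.21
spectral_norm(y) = 0.46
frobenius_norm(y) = 0.46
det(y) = -0.00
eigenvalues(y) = [-0.28, 0.06, 0.0]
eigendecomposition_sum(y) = [[-0.15, 0.02, -0.35], [-0.08, 0.01, -0.17], [-0.06, 0.01, -0.13]] + [[0.02, -0.02, -0.03], [-0.02, 0.03, 0.03], [-0.01, 0.01, 0.01]] + [[0.0, 0.00, -0.00], [0.00, 0.00, -0.00], [-0.0, -0.00, 0.00]]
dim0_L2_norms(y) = [0.18, 0.04, 0.43]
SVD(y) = [[-0.87, 0.48, -0.09], [-0.39, -0.78, -0.48], [-0.3, -0.39, 0.87]] @ diag([0.4597313536314958, 0.06116277488697666, 0.0024894690754214957]) @ [[0.38, -0.05, 0.93],  [0.7, -0.64, -0.32],  [-0.61, -0.77, 0.21]]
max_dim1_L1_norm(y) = 0.51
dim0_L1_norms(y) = [0.3, 0.06, 0.65]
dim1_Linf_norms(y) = [0.38, 0.15, 0.12]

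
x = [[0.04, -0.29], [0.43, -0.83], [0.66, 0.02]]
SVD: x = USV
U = [[-0.24, -0.26], [-0.89, -0.33], [-0.39, 0.91]]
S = [1.03, 0.58]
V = [[-0.63, 0.78],[0.78, 0.63]]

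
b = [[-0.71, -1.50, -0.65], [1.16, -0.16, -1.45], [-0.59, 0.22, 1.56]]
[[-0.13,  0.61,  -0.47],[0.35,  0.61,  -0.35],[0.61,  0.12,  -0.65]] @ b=[[1.08, -0.01, -1.53], [0.67, -0.70, -1.66], [0.09, -1.08, -1.58]]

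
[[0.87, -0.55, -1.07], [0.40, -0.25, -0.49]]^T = [[0.87, 0.4], [-0.55, -0.25], [-1.07, -0.49]]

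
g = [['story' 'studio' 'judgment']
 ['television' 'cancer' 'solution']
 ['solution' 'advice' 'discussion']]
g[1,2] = 'solution'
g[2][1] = 'advice'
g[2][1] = 'advice'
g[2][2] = 'discussion'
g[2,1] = 'advice'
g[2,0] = 'solution'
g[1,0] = 'television'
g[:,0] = ['story', 'television', 'solution']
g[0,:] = ['story', 'studio', 'judgment']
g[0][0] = 'story'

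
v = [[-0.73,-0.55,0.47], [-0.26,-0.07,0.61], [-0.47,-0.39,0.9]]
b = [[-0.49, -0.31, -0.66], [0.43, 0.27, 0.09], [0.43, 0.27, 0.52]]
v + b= [[-1.22, -0.86, -0.19], [0.17, 0.20, 0.7], [-0.04, -0.12, 1.42]]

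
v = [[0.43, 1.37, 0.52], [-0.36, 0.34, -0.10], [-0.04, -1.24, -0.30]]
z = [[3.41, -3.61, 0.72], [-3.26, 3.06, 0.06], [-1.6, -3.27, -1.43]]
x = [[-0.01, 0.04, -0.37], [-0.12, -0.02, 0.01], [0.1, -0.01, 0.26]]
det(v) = -0.00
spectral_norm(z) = 6.82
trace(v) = 0.47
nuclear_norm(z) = 11.07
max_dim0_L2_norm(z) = 5.75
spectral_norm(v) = 1.98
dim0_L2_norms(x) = [0.16, 0.05, 0.45]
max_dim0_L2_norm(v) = 1.88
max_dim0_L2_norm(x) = 0.45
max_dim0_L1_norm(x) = 0.64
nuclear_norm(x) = 0.61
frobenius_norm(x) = 0.48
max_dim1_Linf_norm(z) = 3.61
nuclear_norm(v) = 2.51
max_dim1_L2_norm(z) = 5.02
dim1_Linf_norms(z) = [3.61, 3.26, 3.27]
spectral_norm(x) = 0.46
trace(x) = 0.23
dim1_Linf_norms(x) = [0.37, 0.12, 0.26]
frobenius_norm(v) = 2.05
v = x @ z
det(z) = 14.12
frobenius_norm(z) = 7.78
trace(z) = 5.04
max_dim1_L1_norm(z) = 7.74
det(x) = 0.00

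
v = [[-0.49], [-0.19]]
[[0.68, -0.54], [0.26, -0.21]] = v @ [[-1.39, 1.10]]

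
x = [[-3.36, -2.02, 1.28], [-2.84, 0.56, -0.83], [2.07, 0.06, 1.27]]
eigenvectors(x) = [[-0.86, -0.37, -0.2], [-0.41, 0.75, 0.78], [0.3, -0.55, 0.6]]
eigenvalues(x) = [-4.77, 2.59, 0.65]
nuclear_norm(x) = 8.19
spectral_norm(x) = 5.00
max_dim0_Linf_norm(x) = 3.36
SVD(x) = [[-0.75, 0.66, -0.03], [-0.52, -0.57, 0.64], [0.40, 0.50, 0.77]] @ diag([5.001376795452954, 2.562672640456038, 0.6299516550996782]) @ [[0.97,  0.25,  -0.0], [0.17,  -0.63,  0.76], [-0.19,  0.73,  0.65]]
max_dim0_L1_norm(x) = 8.27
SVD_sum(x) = [[-3.64, -0.94, 0.01], [-2.52, -0.65, 0.01], [1.95, 0.5, -0.01]] + [[0.28, -1.06, 1.28],  [-0.24, 0.92, -1.10],  [0.21, -0.8, 0.96]] + [[0.00, -0.01, -0.01], [-0.08, 0.29, 0.26], [-0.09, 0.36, 0.32]]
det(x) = -8.07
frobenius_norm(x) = 5.65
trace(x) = -1.53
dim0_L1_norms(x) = [8.27, 2.64, 3.38]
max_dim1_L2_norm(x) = 4.12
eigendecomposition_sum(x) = [[-3.86, -1.47, 0.62], [-1.85, -0.7, 0.29], [1.34, 0.51, -0.21]] + [[0.49,  -0.47,  0.78],[-0.99,  0.94,  -1.56],[0.73,  -0.70,  1.15]] + [[0.00, -0.08, -0.11], [-0.0, 0.32, 0.43], [-0.0, 0.25, 0.33]]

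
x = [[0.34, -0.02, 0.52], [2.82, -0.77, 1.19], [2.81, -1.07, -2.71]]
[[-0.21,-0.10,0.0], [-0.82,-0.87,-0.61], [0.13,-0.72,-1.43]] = x @[[-0.35, -0.17, -0.34],[-0.53, 0.4, -0.11],[-0.20, -0.07, 0.22]]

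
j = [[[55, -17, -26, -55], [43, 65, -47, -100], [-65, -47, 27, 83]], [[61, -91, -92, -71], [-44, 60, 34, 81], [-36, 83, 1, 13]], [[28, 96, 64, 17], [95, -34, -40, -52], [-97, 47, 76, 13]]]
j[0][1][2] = -47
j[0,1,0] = 43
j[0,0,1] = -17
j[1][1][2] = 34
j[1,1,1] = 60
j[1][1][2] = 34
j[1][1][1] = 60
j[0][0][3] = -55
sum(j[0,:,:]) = -84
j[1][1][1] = 60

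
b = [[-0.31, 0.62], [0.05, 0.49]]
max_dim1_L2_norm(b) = 0.69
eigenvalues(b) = [-0.35, 0.53]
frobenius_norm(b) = 0.85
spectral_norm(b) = 0.82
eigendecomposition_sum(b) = [[-0.33, 0.25], [0.02, -0.01]] + [[0.02,0.37], [0.03,0.5]]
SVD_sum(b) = [[-0.19, 0.65],  [-0.13, 0.44]] + [[-0.12,-0.03], [0.18,0.05]]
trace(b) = 0.18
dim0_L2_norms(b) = [0.31, 0.79]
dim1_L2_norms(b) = [0.69, 0.49]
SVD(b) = [[0.83, 0.56], [0.56, -0.83]] @ diag([0.820624739406417, 0.2228789740512785]) @ [[-0.28, 0.96],[-0.96, -0.28]]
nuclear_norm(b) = 1.04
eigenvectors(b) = [[-1.0, -0.6], [0.06, -0.8]]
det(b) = -0.18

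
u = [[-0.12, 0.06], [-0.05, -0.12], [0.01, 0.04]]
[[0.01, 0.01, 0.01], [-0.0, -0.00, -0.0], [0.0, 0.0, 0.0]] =u @ [[-0.05, -0.07, -0.06], [0.04, 0.05, 0.04]]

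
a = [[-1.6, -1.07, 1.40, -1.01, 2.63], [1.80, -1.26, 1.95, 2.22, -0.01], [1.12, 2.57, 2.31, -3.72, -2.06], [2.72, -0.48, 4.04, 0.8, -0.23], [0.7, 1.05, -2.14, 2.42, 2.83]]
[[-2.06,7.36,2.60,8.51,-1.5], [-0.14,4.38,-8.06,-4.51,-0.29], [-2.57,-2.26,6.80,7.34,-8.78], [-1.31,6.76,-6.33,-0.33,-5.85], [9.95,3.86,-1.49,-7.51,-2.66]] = a @ [[1.07, -0.12, -0.19, -1.12, -1.05], [1.55, 0.20, 0.61, -0.58, -2.12], [-0.94, 1.77, -0.86, 1.13, -1.17], [0.78, 0.64, -2.37, -2.44, 0.54], [1.30, 2.11, 0.67, 0.78, -1.24]]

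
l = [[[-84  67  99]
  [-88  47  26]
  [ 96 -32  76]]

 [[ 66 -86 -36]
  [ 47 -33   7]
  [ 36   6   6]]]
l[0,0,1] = 67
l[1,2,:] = [36, 6, 6]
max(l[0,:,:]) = 99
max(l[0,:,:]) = 99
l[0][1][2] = 26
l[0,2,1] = -32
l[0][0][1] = 67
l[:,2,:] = [[96, -32, 76], [36, 6, 6]]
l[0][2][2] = 76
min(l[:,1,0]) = -88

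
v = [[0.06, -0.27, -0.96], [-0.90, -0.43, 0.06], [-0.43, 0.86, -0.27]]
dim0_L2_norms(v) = [1.0, 1.0, 1.0]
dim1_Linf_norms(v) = [0.96, 0.9, 0.86]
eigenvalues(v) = [(1+0j), (-0.82+0.57j), (-0.82-0.57j)]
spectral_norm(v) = 1.00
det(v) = 1.00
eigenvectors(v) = [[0.70+0.00j, (0.26-0.44j), (0.26+0.44j)], [-0.46+0.00j, 0.63+0.00j, 0.63-0.00j], [(-0.55+0j), -0.20-0.55j, (-0.2+0.55j)]]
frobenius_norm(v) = 1.73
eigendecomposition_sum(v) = [[0.48+0.00j, -0.32+0.00j, (-0.38-0j)], [(-0.32-0j), (0.21-0j), (0.25+0j)], [(-0.38-0j), (0.25-0j), 0.30+0.00j]] + [[(-0.21+0.15j),(0.03+0.32j),-0.29-0.08j], [(-0.29-0.13j),-0.32+0.23j,-0.10-0.36j], [(-0.02+0.3j),(0.3+0.21j),(-0.29+0.2j)]] + [[-0.21-0.15j,0.03-0.32j,(-0.29+0.08j)], [(-0.29+0.13j),(-0.32-0.23j),-0.10+0.36j], [-0.02-0.30j,0.30-0.21j,-0.29-0.20j]]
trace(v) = -0.64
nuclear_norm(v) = 3.00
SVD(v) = [[0.67, 0.14, -0.73], [0.69, 0.22, 0.68], [0.26, -0.96, 0.05]] @ diag([1.00160805447665, 0.998496367663945, 0.9968883131872944]) @ [[-0.69, -0.26, -0.67], [0.22, -0.96, 0.14], [-0.68, -0.05, 0.73]]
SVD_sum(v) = [[-0.47, -0.17, -0.45], [-0.48, -0.18, -0.47], [-0.18, -0.07, -0.17]] + [[0.03, -0.13, 0.02], [0.05, -0.21, 0.03], [-0.21, 0.93, -0.13]] + [[0.5, 0.04, -0.53], [-0.47, -0.04, 0.50], [-0.04, -0.00, 0.04]]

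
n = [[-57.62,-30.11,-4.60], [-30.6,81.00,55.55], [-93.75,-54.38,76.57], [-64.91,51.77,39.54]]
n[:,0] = [-57.62, -30.6, -93.75, -64.91]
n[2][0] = -93.75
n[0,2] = -4.6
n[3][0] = -64.91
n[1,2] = 55.55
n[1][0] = -30.6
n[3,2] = 39.54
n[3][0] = -64.91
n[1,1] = 81.0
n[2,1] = -54.38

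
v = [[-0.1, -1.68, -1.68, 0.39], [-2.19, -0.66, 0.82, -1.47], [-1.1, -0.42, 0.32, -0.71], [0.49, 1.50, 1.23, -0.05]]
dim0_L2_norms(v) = [2.5, 2.38, 2.26, 1.68]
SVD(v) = [[-0.26, 0.73, 0.49, 0.39], [-0.8, -0.4, 0.38, -0.26], [-0.41, -0.16, -0.55, 0.71], [0.36, -0.53, 0.56, 0.52]] @ diag([3.2199783788049183, 3.0825348442845986, 0.003540067259614386, 0.0023752313506291045]) @ [[0.75,0.52,0.03,0.42],[0.23,-0.55,-0.73,0.33],[0.62,-0.32,0.12,-0.71],[0.11,-0.57,0.67,0.47]]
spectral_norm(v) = 3.22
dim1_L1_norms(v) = [3.85, 5.14, 2.55, 3.27]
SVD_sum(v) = [[-0.62, -0.43, -0.02, -0.35], [-1.91, -1.33, -0.07, -1.07], [-0.99, -0.69, -0.04, -0.55], [0.86, 0.6, 0.03, 0.48]] + [[0.52, -1.25, -1.66, 0.74],  [-0.28, 0.67, 0.89, -0.40],  [-0.11, 0.27, 0.36, -0.16],  [-0.37, 0.9, 1.20, -0.53]] + [[0.00, -0.0, 0.00, -0.00], [0.00, -0.00, 0.00, -0.0], [-0.00, 0.0, -0.0, 0.0], [0.0, -0.0, 0.00, -0.0]] + [[0.00,-0.0,0.0,0.00],[-0.0,0.00,-0.00,-0.0],[0.0,-0.0,0.00,0.0],[0.0,-0.00,0.0,0.0]]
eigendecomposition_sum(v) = [[-1.86,-1.53,-0.31,-0.98], [-0.94,-0.77,-0.16,-0.50], [-0.57,-0.47,-0.10,-0.3], [1.70,1.4,0.28,0.9]] + [[1.74,-0.16,-1.36,1.35], [-1.24,0.12,0.97,-0.96], [-0.53,0.05,0.42,-0.41], [-1.19,0.11,0.93,-0.93]] + [[0.02, 0.01, -0.01, 0.02],[-0.01, -0.00, 0.01, -0.01],[0.00, 0.0, -0.00, 0.0],[-0.02, -0.01, 0.01, -0.02]] + [[0.0, -0.00, 0.00, 0.0], [-0.00, 0.00, -0.00, -0.0], [0.0, -0.00, 0.00, 0.0], [0.0, -0.00, 0.0, 0.0]]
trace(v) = -0.49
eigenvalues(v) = [-1.83, 1.35, -0.01, 0.0]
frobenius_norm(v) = 4.46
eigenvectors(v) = [[-0.68, -0.69, 0.61, 0.01],[-0.34, 0.5, -0.30, -0.51],[-0.21, 0.21, 0.1, 0.64],[0.62, 0.48, -0.73, 0.57]]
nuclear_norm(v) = 6.31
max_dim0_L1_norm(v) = 4.26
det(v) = 0.00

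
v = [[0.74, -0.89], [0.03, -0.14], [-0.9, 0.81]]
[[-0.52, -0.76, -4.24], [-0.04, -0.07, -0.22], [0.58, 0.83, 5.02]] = v@[[-0.45, -0.63, -5.12], [0.21, 0.33, 0.51]]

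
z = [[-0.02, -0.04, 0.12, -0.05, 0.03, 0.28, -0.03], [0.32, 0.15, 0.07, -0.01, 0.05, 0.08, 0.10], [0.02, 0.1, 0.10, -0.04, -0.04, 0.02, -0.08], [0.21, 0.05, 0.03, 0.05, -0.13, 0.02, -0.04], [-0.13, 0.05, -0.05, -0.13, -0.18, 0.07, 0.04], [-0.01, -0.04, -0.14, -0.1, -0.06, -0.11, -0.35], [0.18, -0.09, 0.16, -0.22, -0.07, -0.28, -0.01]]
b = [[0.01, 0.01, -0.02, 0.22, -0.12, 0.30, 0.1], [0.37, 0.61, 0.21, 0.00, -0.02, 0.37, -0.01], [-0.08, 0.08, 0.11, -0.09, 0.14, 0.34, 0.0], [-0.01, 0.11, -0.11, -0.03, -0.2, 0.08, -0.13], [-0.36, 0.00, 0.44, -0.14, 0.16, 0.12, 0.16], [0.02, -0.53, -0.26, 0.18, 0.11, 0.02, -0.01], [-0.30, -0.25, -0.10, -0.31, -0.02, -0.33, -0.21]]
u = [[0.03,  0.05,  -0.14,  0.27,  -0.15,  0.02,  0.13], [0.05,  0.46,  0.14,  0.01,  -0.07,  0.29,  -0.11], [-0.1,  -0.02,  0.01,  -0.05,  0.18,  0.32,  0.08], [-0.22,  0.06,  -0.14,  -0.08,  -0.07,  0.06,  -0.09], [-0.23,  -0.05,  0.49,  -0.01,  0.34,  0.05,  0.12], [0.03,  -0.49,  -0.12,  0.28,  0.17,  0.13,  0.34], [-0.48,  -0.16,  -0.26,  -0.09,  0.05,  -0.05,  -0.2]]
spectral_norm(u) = 0.85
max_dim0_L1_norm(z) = 0.89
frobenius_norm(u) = 1.42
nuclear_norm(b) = 3.13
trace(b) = 0.67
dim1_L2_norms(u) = [0.37, 0.58, 0.39, 0.31, 0.65, 0.7, 0.61]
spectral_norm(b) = 1.11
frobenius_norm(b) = 1.52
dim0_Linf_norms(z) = [0.32, 0.15, 0.16, 0.22, 0.18, 0.28, 0.35]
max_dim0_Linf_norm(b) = 0.61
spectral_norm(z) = 0.51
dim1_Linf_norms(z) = [0.28, 0.32, 0.1, 0.21, 0.18, 0.35, 0.28]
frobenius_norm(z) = 0.89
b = u + z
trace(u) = 0.69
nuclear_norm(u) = 3.11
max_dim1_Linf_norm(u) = 0.49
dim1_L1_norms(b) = [0.78, 1.59, 0.84, 0.67, 1.38, 1.13, 1.52]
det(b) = -0.00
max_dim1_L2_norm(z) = 0.44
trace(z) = -0.02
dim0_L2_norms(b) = [0.6, 0.86, 0.58, 0.45, 0.34, 0.69, 0.31]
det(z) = 0.00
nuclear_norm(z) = 2.13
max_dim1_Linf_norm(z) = 0.35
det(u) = 0.00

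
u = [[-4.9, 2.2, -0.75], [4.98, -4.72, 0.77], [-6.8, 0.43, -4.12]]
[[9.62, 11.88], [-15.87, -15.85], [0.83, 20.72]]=u @ [[-1.16, -1.34], [2.46, 1.51], [1.97, -2.66]]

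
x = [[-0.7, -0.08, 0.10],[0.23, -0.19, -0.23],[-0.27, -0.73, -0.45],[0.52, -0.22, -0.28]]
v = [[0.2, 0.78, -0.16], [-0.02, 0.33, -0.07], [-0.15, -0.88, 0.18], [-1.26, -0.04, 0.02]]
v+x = [[-0.50, 0.7, -0.06],[0.21, 0.14, -0.3],[-0.42, -1.61, -0.27],[-0.74, -0.26, -0.26]]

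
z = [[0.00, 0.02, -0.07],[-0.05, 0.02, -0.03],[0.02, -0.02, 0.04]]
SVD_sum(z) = [[-0.02, 0.02, -0.06], [-0.02, 0.02, -0.04], [0.02, -0.02, 0.04]] + [[0.03,-0.0,-0.01], [-0.03,0.0,0.01], [0.0,-0.0,-0.0]] + [[-0.00,  -0.00,  -0.0], [-0.0,  -0.0,  -0.0], [-0.00,  -0.0,  -0.0]]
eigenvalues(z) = [(0.03+0.04j), (0.03-0.04j), (-0+0j)]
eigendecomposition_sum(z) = [[0.03j, (0.01-0.01j), (-0.03+0.01j)], [-0.02+0.00j, 0.01+0.01j, -0.01-0.03j], [0.01-0.01j, (-0.01+0j), 0.02+0.01j]] + [[0.00-0.03j, (0.01+0.01j), -0.03-0.01j], [(-0.02-0j), 0.01-0.01j, (-0.01+0.03j)], [0.01+0.01j, -0.01-0.00j, (0.02-0.01j)]] + [[(-0+0j), (-0-0j), (-0+0j)], [(-0+0j), (-0-0j), -0.01+0.00j], [(-0+0j), -0.00-0.00j, -0.00+0.00j]]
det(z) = -0.00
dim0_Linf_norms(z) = [0.05, 0.02, 0.07]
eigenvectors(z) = [[0.70+0.00j, (0.7-0j), (0.29+0j)], [(0.01+0.59j), 0.01-0.59j, 0.92+0.00j], [-0.32-0.26j, (-0.32+0.26j), (0.28+0j)]]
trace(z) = 0.06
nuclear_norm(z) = 0.15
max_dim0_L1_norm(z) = 0.14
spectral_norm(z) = 0.10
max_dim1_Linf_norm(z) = 0.07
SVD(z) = [[0.69, -0.63, 0.35],[0.53, 0.77, 0.36],[-0.5, -0.06, 0.86]] @ diag([0.09766545807107821, 0.044169285190018184, 0.0032453883541582597]) @ [[-0.37, 0.35, -0.86], [-0.9, 0.09, 0.43], [-0.23, -0.93, -0.28]]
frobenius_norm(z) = 0.11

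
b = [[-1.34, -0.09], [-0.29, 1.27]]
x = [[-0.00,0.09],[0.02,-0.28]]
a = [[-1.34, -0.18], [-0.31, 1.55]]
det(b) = -1.73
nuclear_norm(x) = 0.30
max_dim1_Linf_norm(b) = 1.34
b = x + a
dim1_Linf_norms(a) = [1.34, 1.55]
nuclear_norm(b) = 2.64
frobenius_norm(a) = 2.08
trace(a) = 0.21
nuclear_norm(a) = 2.93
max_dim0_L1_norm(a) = 1.73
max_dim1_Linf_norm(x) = 0.28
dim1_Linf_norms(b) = [1.34, 1.27]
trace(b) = -0.07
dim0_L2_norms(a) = [1.38, 1.56]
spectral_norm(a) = 1.59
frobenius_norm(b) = 1.87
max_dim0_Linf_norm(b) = 1.34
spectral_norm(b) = 1.42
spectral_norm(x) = 0.29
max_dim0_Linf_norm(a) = 1.55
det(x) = -0.00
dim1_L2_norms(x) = [0.09, 0.28]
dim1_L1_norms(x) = [0.09, 0.3]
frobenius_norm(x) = 0.29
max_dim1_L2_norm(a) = 1.58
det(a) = -2.13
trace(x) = -0.28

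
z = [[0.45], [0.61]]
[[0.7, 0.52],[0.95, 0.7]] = z@[[1.55, 1.15]]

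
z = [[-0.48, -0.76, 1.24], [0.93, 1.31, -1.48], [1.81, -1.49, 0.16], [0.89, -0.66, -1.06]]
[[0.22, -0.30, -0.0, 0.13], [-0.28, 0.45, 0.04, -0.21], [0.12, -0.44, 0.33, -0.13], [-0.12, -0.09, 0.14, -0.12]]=z @ [[0.01, -0.03, 0.14, -0.1], [-0.05, 0.25, -0.05, -0.03], [0.15, -0.1, 0.02, 0.05]]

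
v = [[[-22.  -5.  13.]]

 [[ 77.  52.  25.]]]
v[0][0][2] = 13.0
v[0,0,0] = -22.0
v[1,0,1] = 52.0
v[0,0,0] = -22.0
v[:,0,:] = [[-22.0, -5.0, 13.0], [77.0, 52.0, 25.0]]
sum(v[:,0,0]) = 55.0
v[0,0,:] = [-22.0, -5.0, 13.0]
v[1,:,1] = [52.0]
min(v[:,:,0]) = -22.0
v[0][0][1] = -5.0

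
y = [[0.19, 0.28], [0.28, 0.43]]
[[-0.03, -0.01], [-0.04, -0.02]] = y @ [[0.03, -0.04], [-0.11, -0.01]]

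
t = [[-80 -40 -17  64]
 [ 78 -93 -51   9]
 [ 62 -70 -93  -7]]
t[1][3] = 9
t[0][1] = -40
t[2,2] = -93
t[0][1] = -40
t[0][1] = -40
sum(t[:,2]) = -161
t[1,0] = 78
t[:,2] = [-17, -51, -93]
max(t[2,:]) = 62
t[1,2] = -51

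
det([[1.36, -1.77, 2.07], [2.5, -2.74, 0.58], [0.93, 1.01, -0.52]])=8.387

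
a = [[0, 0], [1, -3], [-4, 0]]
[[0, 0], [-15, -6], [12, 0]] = a@[[-3, 0], [4, 2]]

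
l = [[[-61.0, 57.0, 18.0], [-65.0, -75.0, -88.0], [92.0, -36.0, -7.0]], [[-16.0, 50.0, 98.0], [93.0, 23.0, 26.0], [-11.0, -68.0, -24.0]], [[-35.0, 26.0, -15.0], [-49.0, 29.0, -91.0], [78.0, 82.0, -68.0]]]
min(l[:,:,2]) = -91.0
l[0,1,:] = [-65.0, -75.0, -88.0]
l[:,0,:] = [[-61.0, 57.0, 18.0], [-16.0, 50.0, 98.0], [-35.0, 26.0, -15.0]]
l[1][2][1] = -68.0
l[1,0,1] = 50.0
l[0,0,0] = -61.0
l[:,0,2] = [18.0, 98.0, -15.0]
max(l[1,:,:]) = 98.0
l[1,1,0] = 93.0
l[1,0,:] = [-16.0, 50.0, 98.0]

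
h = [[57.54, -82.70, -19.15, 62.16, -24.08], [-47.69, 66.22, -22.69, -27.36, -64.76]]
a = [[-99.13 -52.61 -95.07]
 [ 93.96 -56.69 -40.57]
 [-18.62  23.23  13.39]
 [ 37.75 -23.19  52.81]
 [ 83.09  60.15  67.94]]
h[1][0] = -47.69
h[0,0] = 57.54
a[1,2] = -40.57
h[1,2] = -22.69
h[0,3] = 62.16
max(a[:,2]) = 67.94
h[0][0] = 57.54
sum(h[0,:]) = -6.230000000000004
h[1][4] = -64.76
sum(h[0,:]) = -6.230000000000004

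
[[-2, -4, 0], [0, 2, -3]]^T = [[-2, 0], [-4, 2], [0, -3]]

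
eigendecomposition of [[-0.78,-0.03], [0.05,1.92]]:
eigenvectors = [[-1.00, 0.01], [0.02, -1.00]]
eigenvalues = [-0.78, 1.92]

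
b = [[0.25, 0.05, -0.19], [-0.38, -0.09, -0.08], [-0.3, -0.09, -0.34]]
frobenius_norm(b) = 0.69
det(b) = -0.00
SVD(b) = [[-0.26, -0.81, -0.53], [0.65, 0.26, -0.71], [0.71, -0.53, 0.46]] @ diag([0.5962876757622467, 0.34369549974406505, 0.003796207282949685]) @ [[-0.88, -0.23, -0.41], [-0.41, -0.05, 0.91], [0.23, -0.97, 0.05]]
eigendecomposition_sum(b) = [[-0.05,  -0.02,  -0.09], [-0.09,  -0.03,  -0.18], [-0.20,  -0.07,  -0.38]] + [[0.3, 0.07, -0.10], [-0.29, -0.07, 0.1], [-0.1, -0.02, 0.04]] + [[-0.00, -0.0, 0.00], [0.01, 0.01, -0.0], [-0.0, -0.0, 0.0]]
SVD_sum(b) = [[0.14, 0.03, 0.06], [-0.34, -0.09, -0.16], [-0.38, -0.1, -0.18]] + [[0.11, 0.01, -0.25], [-0.04, -0.0, 0.08], [0.07, 0.01, -0.16]] + [[-0.0, 0.0, -0.0], [-0.00, 0.0, -0.0], [0.00, -0.0, 0.00]]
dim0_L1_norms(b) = [0.93, 0.23, 0.61]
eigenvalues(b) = [-0.45, 0.27, 0.01]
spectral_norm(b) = 0.60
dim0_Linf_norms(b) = [0.38, 0.09, 0.34]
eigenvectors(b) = [[-0.21,-0.69,0.24], [-0.41,0.68,-0.97], [-0.89,0.24,0.05]]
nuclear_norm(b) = 0.94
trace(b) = -0.18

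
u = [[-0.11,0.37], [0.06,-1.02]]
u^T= [[-0.11, 0.06], [0.37, -1.02]]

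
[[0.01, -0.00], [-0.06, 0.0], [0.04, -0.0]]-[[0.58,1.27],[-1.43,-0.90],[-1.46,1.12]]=[[-0.57, -1.27], [1.37, 0.90], [1.50, -1.12]]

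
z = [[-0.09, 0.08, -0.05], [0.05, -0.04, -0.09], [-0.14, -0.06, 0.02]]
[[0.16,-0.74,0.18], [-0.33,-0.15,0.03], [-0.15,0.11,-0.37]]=z@ [[-0.06, 1.76, 1.20], [3.32, -4.39, 2.95], [2.12, 4.63, -1.02]]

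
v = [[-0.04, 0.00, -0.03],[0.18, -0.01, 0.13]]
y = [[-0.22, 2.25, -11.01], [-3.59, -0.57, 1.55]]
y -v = [[-0.18, 2.25, -10.98],  [-3.77, -0.56, 1.42]]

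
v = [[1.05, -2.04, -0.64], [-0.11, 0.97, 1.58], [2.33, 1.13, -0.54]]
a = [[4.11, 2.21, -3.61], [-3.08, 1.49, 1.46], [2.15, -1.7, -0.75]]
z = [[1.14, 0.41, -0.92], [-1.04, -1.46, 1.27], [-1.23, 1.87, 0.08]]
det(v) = -8.29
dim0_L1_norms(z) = [3.41, 3.74, 2.27]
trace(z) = -0.24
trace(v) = 1.48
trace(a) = 4.85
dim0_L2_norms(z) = [1.97, 2.41, 1.57]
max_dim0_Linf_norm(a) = 4.11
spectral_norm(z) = 2.66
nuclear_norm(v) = 6.57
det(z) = -0.01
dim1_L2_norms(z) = [1.52, 2.2, 2.24]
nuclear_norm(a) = 10.06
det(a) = 0.10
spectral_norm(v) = 2.83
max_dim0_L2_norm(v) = 2.56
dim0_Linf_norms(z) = [1.23, 1.87, 1.27]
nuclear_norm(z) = 4.91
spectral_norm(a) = 6.78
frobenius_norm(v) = 4.02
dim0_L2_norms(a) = [5.57, 3.16, 3.97]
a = v @ z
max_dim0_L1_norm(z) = 3.74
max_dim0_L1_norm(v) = 4.14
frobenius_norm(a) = 7.53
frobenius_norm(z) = 3.49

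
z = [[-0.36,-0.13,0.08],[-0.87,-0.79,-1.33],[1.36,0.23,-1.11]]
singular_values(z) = [1.81, 1.78, 0.0]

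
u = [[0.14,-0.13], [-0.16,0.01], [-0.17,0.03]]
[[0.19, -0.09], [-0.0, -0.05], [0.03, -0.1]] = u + [[0.05, 0.04], [0.16, -0.06], [0.20, -0.13]]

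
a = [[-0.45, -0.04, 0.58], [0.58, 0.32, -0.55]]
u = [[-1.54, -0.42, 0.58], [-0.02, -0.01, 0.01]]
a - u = [[1.09,  0.38,  0.0], [0.6,  0.33,  -0.56]]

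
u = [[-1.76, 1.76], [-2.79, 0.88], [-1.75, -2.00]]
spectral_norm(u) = 3.82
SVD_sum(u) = [[-2.10, 0.64], [-2.80, 0.86], [-1.04, 0.32]] + [[0.34, 1.12], [0.01, 0.02], [-0.71, -2.32]]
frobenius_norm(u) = 4.67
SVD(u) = [[-0.58,0.43],  [-0.77,0.01],  [-0.28,-0.9]] @ diag([3.817467018897697, 2.6913092649542034]) @ [[0.96, -0.29], [0.29, 0.96]]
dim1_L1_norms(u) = [3.52, 3.67, 3.75]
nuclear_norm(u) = 6.51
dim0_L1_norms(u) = [6.3, 4.64]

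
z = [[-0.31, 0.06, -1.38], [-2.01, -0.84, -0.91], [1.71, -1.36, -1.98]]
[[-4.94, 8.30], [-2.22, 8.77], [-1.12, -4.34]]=z @ [[0.83,-4.23],[-2.89,4.93],[3.27,-4.85]]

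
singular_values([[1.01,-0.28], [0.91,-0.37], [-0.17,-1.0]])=[1.45, 0.99]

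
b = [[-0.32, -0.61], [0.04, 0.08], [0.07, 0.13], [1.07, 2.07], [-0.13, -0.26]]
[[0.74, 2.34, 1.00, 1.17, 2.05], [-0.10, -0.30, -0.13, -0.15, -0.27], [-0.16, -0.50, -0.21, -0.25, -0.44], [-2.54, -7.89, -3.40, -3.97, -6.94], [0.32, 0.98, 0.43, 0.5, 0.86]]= b@ [[1.38, -2.42, 1.02, 0.12, -1.75], [-1.94, -2.56, -2.17, -1.98, -2.45]]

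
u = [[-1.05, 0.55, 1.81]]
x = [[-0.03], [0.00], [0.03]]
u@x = [[0.09]]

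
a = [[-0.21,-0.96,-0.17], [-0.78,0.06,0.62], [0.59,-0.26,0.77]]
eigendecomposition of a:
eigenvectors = [[0.75+0.00j,0.08+0.46j,0.08-0.46j], [(0.64+0j),0.07-0.54j,0.07+0.54j], [-0.16+0.00j,(0.7+0j),0.70-0.00j]]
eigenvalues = [(-1+0j), (0.81+0.59j), (0.81-0.59j)]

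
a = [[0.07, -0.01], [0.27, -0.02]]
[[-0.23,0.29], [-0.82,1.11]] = a@ [[-2.76, 4.06], [3.54, -0.67]]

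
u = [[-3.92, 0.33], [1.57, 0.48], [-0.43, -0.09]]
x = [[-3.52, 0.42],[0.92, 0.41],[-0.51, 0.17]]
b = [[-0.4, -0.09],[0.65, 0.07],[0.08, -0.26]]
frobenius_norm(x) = 3.72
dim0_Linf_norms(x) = [3.52, 0.42]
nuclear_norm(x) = 4.20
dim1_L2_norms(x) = [3.54, 1.01, 0.54]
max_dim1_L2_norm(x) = 3.54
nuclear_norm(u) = 4.82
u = b + x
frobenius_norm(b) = 0.82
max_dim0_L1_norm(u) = 5.92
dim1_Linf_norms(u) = [3.92, 1.57, 0.43]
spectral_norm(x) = 3.69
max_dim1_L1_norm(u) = 4.25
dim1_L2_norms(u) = [3.93, 1.64, 0.44]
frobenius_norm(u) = 4.29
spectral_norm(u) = 4.25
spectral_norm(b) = 0.77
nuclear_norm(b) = 1.04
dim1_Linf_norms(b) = [0.4, 0.65, 0.26]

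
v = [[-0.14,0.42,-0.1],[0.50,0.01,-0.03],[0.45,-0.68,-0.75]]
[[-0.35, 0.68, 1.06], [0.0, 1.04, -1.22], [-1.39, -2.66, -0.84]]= v@[[0.14, 2.15, -2.56],  [-0.27, 2.87, 1.29],  [2.18, 2.23, -1.58]]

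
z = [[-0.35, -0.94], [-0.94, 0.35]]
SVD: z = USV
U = [[-0.35,-0.94], [-0.94,0.35]]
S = [1.0, 1.0]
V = [[1.00, 0.0], [0.00, 1.00]]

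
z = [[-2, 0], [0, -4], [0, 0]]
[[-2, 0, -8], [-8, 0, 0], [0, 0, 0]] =z @[[1, 0, 4], [2, 0, 0]]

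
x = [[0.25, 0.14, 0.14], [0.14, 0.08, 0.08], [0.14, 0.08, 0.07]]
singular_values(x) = [0.41, 0.01, 0.0]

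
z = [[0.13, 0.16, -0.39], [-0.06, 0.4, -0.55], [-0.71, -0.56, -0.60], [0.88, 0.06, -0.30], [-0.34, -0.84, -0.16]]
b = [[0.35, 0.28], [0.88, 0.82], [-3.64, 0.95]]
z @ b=[[1.61,-0.2], [2.33,-0.21], [1.44,-1.23], [1.45,0.01], [-0.28,-0.94]]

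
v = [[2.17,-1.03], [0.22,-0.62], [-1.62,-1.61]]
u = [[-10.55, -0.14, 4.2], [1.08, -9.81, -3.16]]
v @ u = [[-24.01, 9.8, 12.37],[-2.99, 6.05, 2.88],[15.35, 16.02, -1.72]]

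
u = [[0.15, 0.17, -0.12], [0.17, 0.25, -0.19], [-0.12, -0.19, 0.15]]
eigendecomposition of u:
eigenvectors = [[0.50, 0.84, -0.22], [0.69, -0.23, 0.68], [-0.52, 0.49, 0.70]]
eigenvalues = [0.51, 0.03, 0.0]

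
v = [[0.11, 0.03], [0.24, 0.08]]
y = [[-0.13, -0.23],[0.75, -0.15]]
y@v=[[-0.07,-0.02], [0.05,0.01]]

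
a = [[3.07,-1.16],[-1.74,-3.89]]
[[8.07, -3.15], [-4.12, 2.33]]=a @[[2.59,-1.07], [-0.1,-0.12]]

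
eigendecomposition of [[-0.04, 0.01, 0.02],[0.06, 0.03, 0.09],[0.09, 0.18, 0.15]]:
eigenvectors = [[0.08+0.00j, 0.02-0.47j, (0.02+0.47j)],  [0.41+0.00j, -0.64+0.00j, -0.64-0.00j],  [0.91+0.00j, (0.56+0.24j), 0.56-0.24j]]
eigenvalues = [(0.24+0j), (-0.05+0.01j), (-0.05-0.01j)]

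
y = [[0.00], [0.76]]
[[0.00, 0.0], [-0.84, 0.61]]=y @ [[-1.11, 0.80]]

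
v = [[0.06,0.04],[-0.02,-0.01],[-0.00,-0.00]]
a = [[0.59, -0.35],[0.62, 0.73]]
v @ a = [[0.06, 0.01], [-0.02, -0.0], [0.0, 0.0]]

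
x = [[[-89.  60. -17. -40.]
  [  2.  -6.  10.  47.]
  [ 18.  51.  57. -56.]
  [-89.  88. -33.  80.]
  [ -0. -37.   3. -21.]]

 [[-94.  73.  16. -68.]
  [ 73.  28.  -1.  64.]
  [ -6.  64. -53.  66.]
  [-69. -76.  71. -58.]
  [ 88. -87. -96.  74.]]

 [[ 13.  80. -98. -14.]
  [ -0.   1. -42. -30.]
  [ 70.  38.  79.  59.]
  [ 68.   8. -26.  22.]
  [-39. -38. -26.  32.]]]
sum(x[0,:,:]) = 28.0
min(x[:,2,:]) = -56.0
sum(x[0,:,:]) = 28.0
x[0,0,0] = -89.0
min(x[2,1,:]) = -42.0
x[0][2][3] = -56.0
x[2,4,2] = -26.0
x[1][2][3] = 66.0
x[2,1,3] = -30.0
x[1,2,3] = 66.0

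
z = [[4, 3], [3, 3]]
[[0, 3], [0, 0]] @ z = [[9, 9], [0, 0]]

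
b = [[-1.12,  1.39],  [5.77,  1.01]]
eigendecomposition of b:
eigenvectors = [[-0.58,-0.32],[0.82,-0.95]]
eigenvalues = [-3.08, 2.97]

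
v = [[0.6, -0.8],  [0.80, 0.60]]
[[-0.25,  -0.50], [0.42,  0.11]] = v @ [[0.19, -0.21], [0.45, 0.47]]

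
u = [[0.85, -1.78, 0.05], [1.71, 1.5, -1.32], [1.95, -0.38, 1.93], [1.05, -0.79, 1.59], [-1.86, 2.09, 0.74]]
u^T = [[0.85, 1.71, 1.95, 1.05, -1.86], [-1.78, 1.5, -0.38, -0.79, 2.09], [0.05, -1.32, 1.93, 1.59, 0.74]]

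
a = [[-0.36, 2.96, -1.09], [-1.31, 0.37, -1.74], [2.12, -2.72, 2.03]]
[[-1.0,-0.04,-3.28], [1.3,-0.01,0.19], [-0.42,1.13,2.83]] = a@[[-0.44, 1.11, 0.21],[-0.59, -0.20, -1.28],[-0.54, -0.87, -0.54]]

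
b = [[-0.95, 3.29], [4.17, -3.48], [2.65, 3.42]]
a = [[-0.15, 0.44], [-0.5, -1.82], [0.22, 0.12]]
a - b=[[0.80, -2.85],[-4.67, 1.66],[-2.43, -3.3]]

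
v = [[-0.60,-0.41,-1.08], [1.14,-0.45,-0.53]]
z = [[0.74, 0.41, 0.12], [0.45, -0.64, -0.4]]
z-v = [[1.34,0.82,1.20],[-0.69,-0.19,0.13]]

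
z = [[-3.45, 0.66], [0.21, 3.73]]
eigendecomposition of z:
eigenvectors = [[-1.0, -0.09], [0.03, -1.0]]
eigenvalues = [-3.47, 3.75]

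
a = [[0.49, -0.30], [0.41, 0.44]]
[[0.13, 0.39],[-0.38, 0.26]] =a @[[-0.17, 0.73],[-0.7, -0.10]]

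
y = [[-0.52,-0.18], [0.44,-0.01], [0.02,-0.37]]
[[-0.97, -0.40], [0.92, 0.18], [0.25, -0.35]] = y @ [[2.07, 0.44], [-0.57, 0.97]]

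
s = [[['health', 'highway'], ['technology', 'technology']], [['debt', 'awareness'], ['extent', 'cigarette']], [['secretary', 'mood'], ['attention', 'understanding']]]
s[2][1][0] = 'attention'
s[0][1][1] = 'technology'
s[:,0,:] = [['health', 'highway'], ['debt', 'awareness'], ['secretary', 'mood']]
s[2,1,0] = 'attention'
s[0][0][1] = 'highway'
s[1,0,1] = 'awareness'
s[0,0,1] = 'highway'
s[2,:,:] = [['secretary', 'mood'], ['attention', 'understanding']]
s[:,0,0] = ['health', 'debt', 'secretary']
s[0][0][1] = 'highway'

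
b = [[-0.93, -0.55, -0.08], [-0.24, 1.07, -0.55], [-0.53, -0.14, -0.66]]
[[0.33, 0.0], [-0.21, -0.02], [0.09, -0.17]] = b @[[-0.24,-0.1],  [-0.2,0.12],  [0.1,0.31]]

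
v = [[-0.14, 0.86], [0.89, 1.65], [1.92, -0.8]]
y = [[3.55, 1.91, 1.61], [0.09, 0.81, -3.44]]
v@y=[[-0.42, 0.43, -3.18], [3.31, 3.04, -4.24], [6.74, 3.02, 5.84]]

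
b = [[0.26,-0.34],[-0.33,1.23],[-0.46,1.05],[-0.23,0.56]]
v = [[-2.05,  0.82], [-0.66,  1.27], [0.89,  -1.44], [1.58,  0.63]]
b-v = [[2.31, -1.16], [0.33, -0.04], [-1.35, 2.49], [-1.81, -0.07]]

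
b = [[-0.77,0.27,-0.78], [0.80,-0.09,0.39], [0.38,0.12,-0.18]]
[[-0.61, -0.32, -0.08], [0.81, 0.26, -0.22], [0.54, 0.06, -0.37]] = b @ [[1.25, 0.26, -0.64], [-0.34, -0.13, 0.06], [-0.57, 0.11, 0.76]]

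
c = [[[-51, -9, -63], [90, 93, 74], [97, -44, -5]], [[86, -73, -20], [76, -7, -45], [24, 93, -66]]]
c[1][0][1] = -73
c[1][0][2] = -20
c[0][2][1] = -44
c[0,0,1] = -9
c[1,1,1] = -7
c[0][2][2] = -5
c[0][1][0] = 90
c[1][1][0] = 76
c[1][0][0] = 86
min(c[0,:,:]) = -63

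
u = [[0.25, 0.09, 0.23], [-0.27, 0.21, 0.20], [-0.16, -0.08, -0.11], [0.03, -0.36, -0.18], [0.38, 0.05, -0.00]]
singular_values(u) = [0.55, 0.55, 0.15]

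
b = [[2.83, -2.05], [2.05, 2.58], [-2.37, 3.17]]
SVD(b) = [[-0.64, -0.26], [0.13, -0.96], [0.75, -0.06]] @ diag([5.247839848645508, 3.3460838188796624]) @ [[-0.64, 0.77], [-0.77, -0.64]]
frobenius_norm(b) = 6.22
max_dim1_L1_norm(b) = 5.54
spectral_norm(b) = 5.25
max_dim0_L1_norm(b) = 7.8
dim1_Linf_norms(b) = [2.83, 2.58, 3.17]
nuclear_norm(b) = 8.59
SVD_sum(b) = [[2.16, -2.61], [-0.44, 0.53], [-2.52, 3.05]] + [[0.67, 0.56], [2.49, 2.05], [0.15, 0.12]]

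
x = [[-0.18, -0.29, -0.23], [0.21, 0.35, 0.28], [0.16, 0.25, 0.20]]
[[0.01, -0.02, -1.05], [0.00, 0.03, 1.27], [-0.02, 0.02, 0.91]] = x @ [[-2.23, -0.26, 0.65], [1.73, 0.26, 1.82], [-0.48, -0.02, 1.77]]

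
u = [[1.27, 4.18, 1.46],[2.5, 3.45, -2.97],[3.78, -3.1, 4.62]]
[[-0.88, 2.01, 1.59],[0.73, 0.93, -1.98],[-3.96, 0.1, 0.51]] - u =[[-2.15, -2.17, 0.13], [-1.77, -2.52, 0.99], [-7.74, 3.20, -4.11]]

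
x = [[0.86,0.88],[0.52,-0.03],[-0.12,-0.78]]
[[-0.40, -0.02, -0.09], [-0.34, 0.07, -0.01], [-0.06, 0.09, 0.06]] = x@[[-0.64, 0.12, -0.02], [0.17, -0.14, -0.08]]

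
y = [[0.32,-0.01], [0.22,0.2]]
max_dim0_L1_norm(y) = 0.54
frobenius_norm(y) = 0.44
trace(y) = 0.52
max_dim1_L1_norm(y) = 0.42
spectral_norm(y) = 0.41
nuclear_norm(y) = 0.57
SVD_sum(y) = [[0.29, 0.09], [0.26, 0.08]] + [[0.03, -0.10], [-0.04, 0.12]]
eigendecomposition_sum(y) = [[0.39, -0.04], [0.87, -0.09]] + [[-0.07, 0.03], [-0.65, 0.29]]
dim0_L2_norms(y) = [0.39, 0.2]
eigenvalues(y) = [0.3, 0.22]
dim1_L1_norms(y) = [0.33, 0.42]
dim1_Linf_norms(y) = [0.32, 0.22]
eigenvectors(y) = [[0.40, 0.10],[0.91, 0.99]]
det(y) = 0.07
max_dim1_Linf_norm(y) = 0.32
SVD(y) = [[-0.74, -0.67], [-0.67, 0.74]] @ diag([0.4052312457410682, 0.16336351329211177]) @ [[-0.95, -0.31],[-0.31, 0.95]]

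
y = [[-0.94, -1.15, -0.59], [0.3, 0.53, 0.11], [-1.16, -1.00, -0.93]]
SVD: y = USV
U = [[-0.65, 0.47, -0.6], [0.24, -0.62, -0.75], [-0.72, -0.63, 0.29]]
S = [2.45, 0.35, 0.0]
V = [[0.62, 0.65, 0.44],[0.27, -0.70, 0.66],[0.74, -0.29, -0.61]]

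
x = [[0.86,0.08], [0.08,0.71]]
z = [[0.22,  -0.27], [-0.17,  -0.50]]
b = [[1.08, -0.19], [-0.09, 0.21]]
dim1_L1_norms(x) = [0.94, 0.79]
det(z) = -0.16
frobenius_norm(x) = 1.12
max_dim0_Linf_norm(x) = 0.86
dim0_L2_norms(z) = [0.28, 0.57]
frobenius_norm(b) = 1.12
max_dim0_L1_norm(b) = 1.17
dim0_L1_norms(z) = [0.39, 0.77]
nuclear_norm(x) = 1.57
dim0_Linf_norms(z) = [0.22, 0.5]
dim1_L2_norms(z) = [0.35, 0.53]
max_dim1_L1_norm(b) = 1.27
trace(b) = 1.29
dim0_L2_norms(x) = [0.86, 0.71]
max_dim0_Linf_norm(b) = 1.08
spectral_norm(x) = 0.89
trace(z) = -0.28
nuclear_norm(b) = 1.29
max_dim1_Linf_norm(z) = 0.5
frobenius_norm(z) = 0.63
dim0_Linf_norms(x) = [0.86, 0.71]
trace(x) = 1.57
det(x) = 0.60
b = z + x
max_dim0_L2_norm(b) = 1.08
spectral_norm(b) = 1.10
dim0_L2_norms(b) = [1.08, 0.28]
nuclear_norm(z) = 0.84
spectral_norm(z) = 0.57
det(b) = 0.21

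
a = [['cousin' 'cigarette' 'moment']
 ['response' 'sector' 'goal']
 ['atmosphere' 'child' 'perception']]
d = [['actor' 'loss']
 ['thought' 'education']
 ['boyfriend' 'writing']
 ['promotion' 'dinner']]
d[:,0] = ['actor', 'thought', 'boyfriend', 'promotion']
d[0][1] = 'loss'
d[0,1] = 'loss'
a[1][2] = 'goal'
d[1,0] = 'thought'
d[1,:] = ['thought', 'education']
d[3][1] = 'dinner'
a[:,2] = ['moment', 'goal', 'perception']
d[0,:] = ['actor', 'loss']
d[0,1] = 'loss'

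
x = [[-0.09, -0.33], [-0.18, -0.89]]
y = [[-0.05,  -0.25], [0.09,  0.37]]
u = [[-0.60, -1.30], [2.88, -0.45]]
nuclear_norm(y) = 0.47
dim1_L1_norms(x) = [0.42, 1.07]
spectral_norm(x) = 0.97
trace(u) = -1.05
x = u @ y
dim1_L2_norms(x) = [0.34, 0.91]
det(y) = 0.00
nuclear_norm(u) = 4.31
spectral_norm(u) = 2.95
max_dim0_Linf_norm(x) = 0.89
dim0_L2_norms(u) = [2.94, 1.38]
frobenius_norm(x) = 0.97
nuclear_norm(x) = 0.99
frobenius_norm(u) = 3.25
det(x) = 0.02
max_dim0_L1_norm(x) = 1.22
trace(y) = 0.32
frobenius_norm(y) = 0.46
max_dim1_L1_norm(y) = 0.46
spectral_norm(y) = 0.46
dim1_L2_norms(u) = [1.43, 2.91]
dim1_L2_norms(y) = [0.25, 0.38]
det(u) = 4.01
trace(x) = -0.98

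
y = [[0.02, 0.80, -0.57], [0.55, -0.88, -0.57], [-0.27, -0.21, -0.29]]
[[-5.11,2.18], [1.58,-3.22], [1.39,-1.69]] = y@[[-3.22, 1.73], [-5.0, 3.76], [1.84, 1.51]]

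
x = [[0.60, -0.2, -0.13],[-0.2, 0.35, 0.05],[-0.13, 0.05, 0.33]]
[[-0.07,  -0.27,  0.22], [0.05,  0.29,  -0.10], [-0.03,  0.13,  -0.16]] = x @[[-0.12, -0.16, 0.26], [0.09, 0.72, -0.07], [-0.16, 0.21, -0.38]]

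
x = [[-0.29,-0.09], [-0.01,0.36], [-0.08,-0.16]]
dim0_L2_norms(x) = [0.3, 0.4]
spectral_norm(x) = 0.42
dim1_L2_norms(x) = [0.3, 0.36, 0.18]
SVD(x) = [[0.46, 0.85], [-0.78, 0.52], [0.42, 0.05]] @ diag([0.42144945226187125, 0.2761889917939683]) @ [[-0.38, -0.93], [-0.93, 0.38]]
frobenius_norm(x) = 0.50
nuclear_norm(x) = 0.70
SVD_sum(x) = [[-0.07, -0.18], [0.12, 0.31], [-0.07, -0.17]] + [[-0.22, 0.09],[-0.13, 0.05],[-0.01, 0.01]]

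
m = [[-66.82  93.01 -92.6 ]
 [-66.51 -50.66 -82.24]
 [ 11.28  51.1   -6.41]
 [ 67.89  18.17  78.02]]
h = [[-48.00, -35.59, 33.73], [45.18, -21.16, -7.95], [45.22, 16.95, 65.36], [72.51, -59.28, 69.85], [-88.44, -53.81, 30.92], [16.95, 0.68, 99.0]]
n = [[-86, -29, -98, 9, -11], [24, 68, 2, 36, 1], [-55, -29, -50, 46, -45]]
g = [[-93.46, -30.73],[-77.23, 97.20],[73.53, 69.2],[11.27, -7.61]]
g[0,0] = -93.46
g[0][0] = -93.46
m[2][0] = 11.28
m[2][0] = 11.28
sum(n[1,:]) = 131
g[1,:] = [-77.23, 97.2]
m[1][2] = -82.24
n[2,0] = -55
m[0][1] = 93.01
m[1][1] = -50.66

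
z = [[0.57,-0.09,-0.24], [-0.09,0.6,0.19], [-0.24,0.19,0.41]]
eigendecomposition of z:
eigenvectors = [[-0.6, 0.64, 0.48], [0.58, 0.76, -0.29], [0.55, -0.10, 0.83]]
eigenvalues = [0.87, 0.5, 0.21]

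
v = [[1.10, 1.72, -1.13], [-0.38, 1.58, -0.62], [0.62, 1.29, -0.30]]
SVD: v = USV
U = [[-0.74, 0.48, -0.47], [-0.49, -0.86, -0.12], [-0.46, 0.14, 0.88]]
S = [3.07, 1.01, 0.37]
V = [[-0.3, -0.86, 0.42], [0.94, -0.35, -0.05], [0.19, 0.37, 0.91]]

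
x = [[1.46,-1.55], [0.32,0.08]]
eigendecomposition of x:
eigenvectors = [[0.91+0.00j, 0.91-0.00j], [(0.41-0.08j), (0.41+0.08j)]]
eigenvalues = [(0.77+0.14j), (0.77-0.14j)]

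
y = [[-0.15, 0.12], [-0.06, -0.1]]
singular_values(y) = [0.19, 0.11]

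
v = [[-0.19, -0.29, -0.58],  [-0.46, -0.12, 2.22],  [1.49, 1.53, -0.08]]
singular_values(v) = [2.45, 2.04, 0.0]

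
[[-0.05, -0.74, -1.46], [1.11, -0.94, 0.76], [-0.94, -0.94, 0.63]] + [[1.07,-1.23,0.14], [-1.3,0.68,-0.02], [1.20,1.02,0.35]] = [[1.02, -1.97, -1.32], [-0.19, -0.26, 0.74], [0.26, 0.08, 0.98]]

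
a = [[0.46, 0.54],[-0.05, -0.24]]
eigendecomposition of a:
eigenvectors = [[1.00, -0.63], [-0.08, 0.77]]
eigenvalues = [0.42, -0.2]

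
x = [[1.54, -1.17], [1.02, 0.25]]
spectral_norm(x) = 2.06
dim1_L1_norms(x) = [2.71, 1.27]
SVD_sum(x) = [[1.68, -0.92], [0.68, -0.37]] + [[-0.14, -0.25], [0.34, 0.62]]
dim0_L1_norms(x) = [2.56, 1.42]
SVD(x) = [[-0.93, -0.38],[-0.38, 0.93]] @ diag([2.0635770645895417, 0.7648854152747397]) @ [[-0.88, 0.48], [0.48, 0.88]]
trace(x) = 1.79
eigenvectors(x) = [[0.73+0.00j, 0.73-0.00j], [(0.4-0.55j), 0.40+0.55j]]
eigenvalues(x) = [(0.9+0.88j), (0.9-0.88j)]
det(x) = 1.58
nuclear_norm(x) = 2.83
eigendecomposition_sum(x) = [[(0.77+0.11j), -0.58+0.59j],  [0.51-0.52j, (0.12+0.77j)]] + [[0.77-0.11j, (-0.58-0.59j)], [(0.51+0.52j), (0.13-0.77j)]]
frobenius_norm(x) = 2.20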